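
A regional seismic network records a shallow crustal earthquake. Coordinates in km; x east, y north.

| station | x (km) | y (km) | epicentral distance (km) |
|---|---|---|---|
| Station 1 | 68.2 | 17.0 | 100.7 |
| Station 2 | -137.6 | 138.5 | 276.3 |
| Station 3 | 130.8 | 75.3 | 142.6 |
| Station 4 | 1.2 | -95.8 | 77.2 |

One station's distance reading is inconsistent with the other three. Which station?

Station 1

Solve using three stations at a time. Using Station 2, Station 3, Station 4 (subtract circle equations pairwise → linear system) gives (x, y) ≈ (63.8, -50.6).
Distances from that point to each station vs reported:
  Station 1: calculated 67.8 vs reported 100.7 → residual 32.9 km
  Station 2: calculated 276.3 vs reported 276.3 → residual 0.0 km
  Station 3: calculated 142.6 vs reported 142.6 → residual 0.0 km
  Station 4: calculated 77.2 vs reported 77.2 → residual 0.0 km
Station 2, Station 3, Station 4 are mutually consistent (residuals ≈ 0); Station 1 is off by 32.9 km.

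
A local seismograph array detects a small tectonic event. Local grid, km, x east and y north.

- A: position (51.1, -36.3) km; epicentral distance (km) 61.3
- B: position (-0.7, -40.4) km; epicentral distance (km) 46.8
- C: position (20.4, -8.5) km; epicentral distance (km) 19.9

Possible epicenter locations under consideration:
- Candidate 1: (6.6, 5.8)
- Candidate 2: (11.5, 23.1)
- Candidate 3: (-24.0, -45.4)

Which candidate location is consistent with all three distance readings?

For each candidate, compare |candidate − station| to the reported distance:
Candidate 1: residuals A 0.0, B 0.0, C 0.0 → max 0.0 km
Candidate 2: residuals A 10.1, B 17.9, C 12.9 → max 17.9 km
Candidate 3: residuals A 14.3, B 23.0, C 37.8 → max 37.8 km
Only Candidate 1 has all residuals ≈ 0.

Candidate 1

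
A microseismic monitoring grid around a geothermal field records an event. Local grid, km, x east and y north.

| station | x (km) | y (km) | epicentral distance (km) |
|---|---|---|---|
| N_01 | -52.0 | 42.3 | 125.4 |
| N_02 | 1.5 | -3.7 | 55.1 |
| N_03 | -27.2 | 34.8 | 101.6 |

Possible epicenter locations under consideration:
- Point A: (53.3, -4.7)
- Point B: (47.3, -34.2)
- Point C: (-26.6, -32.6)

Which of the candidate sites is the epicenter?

For each candidate, compare |candidate − station| to the reported distance:
Point A: residuals N_01 10.1, N_02 3.3, N_03 11.9 → max 11.9 km
Point B: residuals N_01 0.0, N_02 0.1, N_03 0.1 → max 0.1 km
Point C: residuals N_01 46.3, N_02 14.8, N_03 34.2 → max 46.3 km
Only Point B has all residuals ≈ 0.

Point B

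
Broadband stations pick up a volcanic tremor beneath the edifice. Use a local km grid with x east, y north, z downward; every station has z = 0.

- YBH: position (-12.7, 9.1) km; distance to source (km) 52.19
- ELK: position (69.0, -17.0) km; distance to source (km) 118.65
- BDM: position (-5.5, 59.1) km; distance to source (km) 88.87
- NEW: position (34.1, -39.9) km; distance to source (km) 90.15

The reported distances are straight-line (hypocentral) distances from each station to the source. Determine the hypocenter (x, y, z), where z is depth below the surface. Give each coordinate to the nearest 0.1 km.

(-44.1, -12.6, 35.6)

Each station gives a sphere (x−x_i)² + (y−y_i)² + z² = d_i² (stations at z=0).
Subtracting the YBH sphere from ELK and BDM: z² cancels, leaving linear equations in x and y:
163.4 x − 52.2 y = -6548.13
14.4 x + 100.0 y = -1895.12
Solving: x ≈ -44.100, y ≈ -12.601 km (keep extra digits for the depth step; rounded: -44.1, -12.6).
Then from the YBH sphere: z² = 52.19² − (x + 12.7)² − (y − 9.1)² with x = -44.100, y = -12.601, so z ≈ 35.594 ≈ 35.6 km.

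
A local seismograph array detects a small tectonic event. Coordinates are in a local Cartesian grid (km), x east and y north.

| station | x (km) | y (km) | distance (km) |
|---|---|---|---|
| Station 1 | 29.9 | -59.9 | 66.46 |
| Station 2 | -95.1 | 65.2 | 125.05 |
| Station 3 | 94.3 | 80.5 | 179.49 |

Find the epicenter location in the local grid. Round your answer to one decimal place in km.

Circle about each station: (x − 29.9)² + (y + 59.9)² = 66.46²; (x + 95.1)² + (y − 65.2)² = 125.05²; (x − 94.3)² + (y − 80.5)² = 179.49².
Subtracting the Station 1 equation from the Station 2 and Station 3 equations removes the quadratic terms:
-250.0 x + 250.2 y = -2407.54
128.8 x + 280.8 y = -16909.01
Solving the 2×2 system: x ≈ -34.7, y ≈ -44.3 km.

(-34.7, -44.3)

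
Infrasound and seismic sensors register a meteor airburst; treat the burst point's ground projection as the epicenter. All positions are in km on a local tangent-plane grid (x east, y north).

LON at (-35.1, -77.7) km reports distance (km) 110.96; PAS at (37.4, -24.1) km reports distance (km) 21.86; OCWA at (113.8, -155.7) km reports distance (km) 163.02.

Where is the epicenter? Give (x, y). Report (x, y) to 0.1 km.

x ≈ 49.5 km, y ≈ -5.9 km

Circle about each station: (x + 35.1)² + (y + 77.7)² = 110.96²; (x − 37.4)² + (y + 24.1)² = 21.86²; (x − 113.8)² + (y + 155.7)² = 163.02².
Subtracting the LON equation from the PAS and OCWA equations removes the quadratic terms:
145.0 x + 107.2 y = 6544.53
297.8 x − 156.0 y = 15660.23
Solving the 2×2 system: x ≈ 49.5, y ≈ -5.9 km.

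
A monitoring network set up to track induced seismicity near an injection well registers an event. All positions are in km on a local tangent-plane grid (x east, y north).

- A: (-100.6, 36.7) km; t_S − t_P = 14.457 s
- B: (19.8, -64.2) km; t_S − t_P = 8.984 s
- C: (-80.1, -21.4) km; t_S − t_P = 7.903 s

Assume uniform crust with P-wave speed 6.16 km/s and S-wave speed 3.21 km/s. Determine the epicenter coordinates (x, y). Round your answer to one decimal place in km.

Distance from S−P lag: d = Δt · v_P v_S / (v_P − v_S) = Δt · (6.16·3.21)/(6.16−3.21) ≈ 6.7029·Δt.
So d_A = 96.90, d_B = 60.22, d_C = 52.97 km.
Circle about each station: (x + 100.6)² + (y − 36.7)² = 96.90²; (x − 19.8)² + (y + 64.2)² = 60.22²; (x + 80.1)² + (y + 21.4)² = 52.97².
Subtracting the A equation from the B and C equations removes the quadratic terms:
240.8 x − 201.8 y = -1190.41
41.0 x − 116.2 y = 1990.51
Solving the 2×2 system: x ≈ -27.4, y ≈ -26.8 km.

x ≈ -27.4 km, y ≈ -26.8 km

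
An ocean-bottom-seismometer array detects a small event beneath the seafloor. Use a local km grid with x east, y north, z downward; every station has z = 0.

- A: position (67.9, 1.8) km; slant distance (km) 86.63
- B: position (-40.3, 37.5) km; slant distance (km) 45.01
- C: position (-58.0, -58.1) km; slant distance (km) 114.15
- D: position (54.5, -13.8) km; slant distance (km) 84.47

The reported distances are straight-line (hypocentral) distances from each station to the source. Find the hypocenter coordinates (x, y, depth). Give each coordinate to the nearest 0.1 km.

(-5.1, 39.1, 28.0)

Each station gives a sphere (x−x_i)² + (y−y_i)² + z² = d_i² (stations at z=0).
Subtracting the A sphere from B and C: z² cancels, leaving linear equations in x and y:
-216.4 x + 71.4 y = 3895.55
-251.8 x − 119.8 y = -3399.51
Solving: x ≈ -5.101, y ≈ 39.099 km (keep extra digits for the depth step; rounded: -5.1, 39.1).
Then from the A sphere: z² = 86.63² − (x − 67.9)² − (y − 1.8)² with x = -5.101, y = 39.099, so z ≈ 28.007 ≈ 28.0 km.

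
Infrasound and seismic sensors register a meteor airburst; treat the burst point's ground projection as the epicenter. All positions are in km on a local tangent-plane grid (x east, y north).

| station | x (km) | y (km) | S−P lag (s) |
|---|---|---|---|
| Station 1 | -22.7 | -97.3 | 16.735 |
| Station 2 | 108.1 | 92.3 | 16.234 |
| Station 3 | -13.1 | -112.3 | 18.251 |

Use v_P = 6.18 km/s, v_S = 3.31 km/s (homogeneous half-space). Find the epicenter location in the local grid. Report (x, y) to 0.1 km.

Distance from S−P lag: d = Δt · v_P v_S / (v_P − v_S) = Δt · (6.18·3.31)/(6.18−3.31) ≈ 7.1275·Δt.
So d_Station 1 = 119.28, d_Station 2 = 115.71, d_Station 3 = 130.08 km.
Circle about each station: (x + 22.7)² + (y + 97.3)² = 119.28²; (x − 108.1)² + (y − 92.3)² = 115.71²; (x + 13.1)² + (y + 112.3)² = 130.08².
Subtracting the Station 1 equation from the Station 2 and Station 3 equations removes the quadratic terms:
261.6 x + 379.2 y = 11061.23
19.2 x − 30.0 y = 107.23
Solving the 2×2 system: x ≈ 24.6, y ≈ 12.2 km.
Check against Station 1 (with the unrounded x, y): √((x + 22.7)²+(y + 97.3)²) = 119.27 ≈ 119.28 km. ✓

(24.6, 12.2)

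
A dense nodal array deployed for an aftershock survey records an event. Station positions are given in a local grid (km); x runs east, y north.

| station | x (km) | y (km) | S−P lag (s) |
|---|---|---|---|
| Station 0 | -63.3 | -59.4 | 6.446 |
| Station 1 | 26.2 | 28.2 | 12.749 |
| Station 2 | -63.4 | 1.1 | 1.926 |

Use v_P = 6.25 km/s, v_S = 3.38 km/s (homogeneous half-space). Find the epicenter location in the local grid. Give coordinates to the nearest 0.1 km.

Distance from S−P lag: d = Δt · v_P v_S / (v_P − v_S) = Δt · (6.25·3.38)/(6.25−3.38) ≈ 7.3606·Δt.
So d_Station 0 = 47.45, d_Station 1 = 93.84, d_Station 2 = 14.18 km.
Circle about each station: (x + 63.3)² + (y + 59.4)² = 47.45²; (x − 26.2)² + (y − 28.2)² = 93.84²; (x + 63.4)² + (y − 1.1)² = 14.18².
Subtracting the Station 0 equation from the Station 1 and Station 2 equations removes the quadratic terms:
179.0 x + 175.2 y = -12608.01
-0.2 x + 121.0 y = -1464.05
Solving the 2×2 system: x ≈ -58.5, y ≈ -12.2 km.

(-58.5, -12.2)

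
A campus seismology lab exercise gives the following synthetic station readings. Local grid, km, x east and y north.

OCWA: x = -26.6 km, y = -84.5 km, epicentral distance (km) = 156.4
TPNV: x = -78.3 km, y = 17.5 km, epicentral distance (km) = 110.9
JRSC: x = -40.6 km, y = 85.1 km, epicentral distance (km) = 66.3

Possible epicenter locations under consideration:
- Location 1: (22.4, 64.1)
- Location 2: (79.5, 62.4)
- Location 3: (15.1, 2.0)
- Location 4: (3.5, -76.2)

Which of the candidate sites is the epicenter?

For each candidate, compare |candidate − station| to the reported distance:
Location 1: residuals OCWA 0.1, TPNV 0.1, JRSC 0.1 → max 0.1 km
Location 2: residuals OCWA 24.8, TPNV 53.2, JRSC 55.9 → max 55.9 km
Location 3: residuals OCWA 60.4, TPNV 16.2, JRSC 33.7 → max 60.4 km
Location 4: residuals OCWA 125.2, TPNV 13.5, JRSC 100.9 → max 125.2 km
Only Location 1 has all residuals ≈ 0.

Location 1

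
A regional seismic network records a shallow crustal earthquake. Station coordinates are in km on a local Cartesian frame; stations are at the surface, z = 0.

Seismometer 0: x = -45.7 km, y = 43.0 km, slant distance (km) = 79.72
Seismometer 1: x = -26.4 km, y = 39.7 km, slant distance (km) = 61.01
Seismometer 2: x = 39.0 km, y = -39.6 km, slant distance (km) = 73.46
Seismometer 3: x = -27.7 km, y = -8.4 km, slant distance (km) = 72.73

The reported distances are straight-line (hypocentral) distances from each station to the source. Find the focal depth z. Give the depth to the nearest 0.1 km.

20.5 km

Each station gives a sphere (x−x_i)² + (y−y_i)² + z² = d_i² (stations at z=0).
Subtracting the Seismometer 0 sphere from Seismometer 1 and Seismometer 2: z² cancels, leaving linear equations in x and y:
38.6 x − 6.6 y = 968.62
169.4 x − 165.2 y = 110.58
Solving: x ≈ 30.290, y ≈ 30.391 km (keep extra digits for the depth step; rounded: 30.3, 30.4).
Then from the Seismometer 0 sphere: z² = 79.72² − (x + 45.7)² − (y − 43.0)² with x = 30.290, y = 30.391, so z ≈ 20.538 ≈ 20.5 km.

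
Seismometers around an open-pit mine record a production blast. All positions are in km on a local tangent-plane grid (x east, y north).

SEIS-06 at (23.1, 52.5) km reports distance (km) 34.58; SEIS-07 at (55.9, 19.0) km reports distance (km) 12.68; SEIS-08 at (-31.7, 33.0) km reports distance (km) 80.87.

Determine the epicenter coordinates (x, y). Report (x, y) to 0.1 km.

Circle about each station: (x − 23.1)² + (y − 52.5)² = 34.58²; (x − 55.9)² + (y − 19.0)² = 12.68²; (x + 31.7)² + (y − 33.0)² = 80.87².
Subtracting the SEIS-06 equation from the SEIS-07 and SEIS-08 equations removes the quadratic terms:
65.6 x − 67.0 y = 1230.94
-109.6 x − 39.0 y = -6540.15
Solving the 2×2 system: x ≈ 49.1, y ≈ 29.7 km.
Check against SEIS-06 (with the unrounded x, y): √((x − 23.1)²+(y − 52.5)²) = 34.58 ≈ 34.58 km. ✓

x ≈ 49.1 km, y ≈ 29.7 km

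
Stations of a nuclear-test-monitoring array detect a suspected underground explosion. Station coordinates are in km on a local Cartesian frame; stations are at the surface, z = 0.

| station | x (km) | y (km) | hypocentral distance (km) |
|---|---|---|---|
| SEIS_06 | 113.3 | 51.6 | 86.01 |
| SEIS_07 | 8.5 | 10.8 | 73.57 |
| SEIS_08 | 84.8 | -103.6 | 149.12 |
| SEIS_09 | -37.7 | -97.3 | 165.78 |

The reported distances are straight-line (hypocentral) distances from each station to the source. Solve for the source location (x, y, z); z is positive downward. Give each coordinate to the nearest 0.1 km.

Each station gives a sphere (x−x_i)² + (y−y_i)² + z² = d_i² (stations at z=0).
Subtracting the SEIS_06 sphere from SEIS_07 and SEIS_08: z² cancels, leaving linear equations in x and y:
-209.6 x − 81.6 y = -13325.38
-57.0 x − 310.4 y = -12414.50
Solving: x ≈ 51.701, y ≈ 30.501 km (keep extra digits for the depth step; rounded: 51.7, 30.5).
Then from the SEIS_06 sphere: z² = 86.01² − (x − 113.3)² − (y − 51.6)² with x = 51.701, y = 30.501, so z ≈ 56.197 ≈ 56.2 km.

x ≈ 51.7 km, y ≈ 30.5 km, depth ≈ 56.2 km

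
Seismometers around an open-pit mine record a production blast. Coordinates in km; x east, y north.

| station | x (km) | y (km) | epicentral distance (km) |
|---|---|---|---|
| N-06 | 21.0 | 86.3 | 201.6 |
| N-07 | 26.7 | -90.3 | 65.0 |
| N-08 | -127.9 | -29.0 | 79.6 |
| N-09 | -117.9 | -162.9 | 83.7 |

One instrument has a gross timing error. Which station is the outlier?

Solve using three stations at a time. Using N-06, N-08, N-09 (subtract circle equations pairwise → linear system) gives (x, y) ≈ (-76.8, -90.0).
Distances from that point to each station vs reported:
  N-06: calculated 201.6 vs reported 201.6 → residual 0.0 km
  N-07: calculated 103.5 vs reported 65.0 → residual 38.5 km
  N-08: calculated 79.6 vs reported 79.6 → residual 0.0 km
  N-09: calculated 83.7 vs reported 83.7 → residual 0.0 km
N-06, N-08, N-09 are mutually consistent (residuals ≈ 0); N-07 is off by 38.5 km.

N-07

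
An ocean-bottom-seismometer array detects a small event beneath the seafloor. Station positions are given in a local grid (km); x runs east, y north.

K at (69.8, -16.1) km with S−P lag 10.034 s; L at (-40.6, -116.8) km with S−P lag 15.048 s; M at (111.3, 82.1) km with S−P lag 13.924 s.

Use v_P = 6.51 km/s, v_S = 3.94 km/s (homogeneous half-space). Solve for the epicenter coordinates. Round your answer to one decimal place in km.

x ≈ -18.2 km, y ≈ 31.7 km

Distance from S−P lag: d = Δt · v_P v_S / (v_P − v_S) = Δt · (6.51·3.94)/(6.51−3.94) ≈ 9.9803·Δt.
So d_K = 100.14, d_L = 150.18, d_M = 138.97 km.
Circle about each station: (x − 69.8)² + (y + 16.1)² = 100.14²; (x + 40.6)² + (y + 116.8)² = 150.18²; (x − 111.3)² + (y − 82.1)² = 138.97².
Subtracting the K equation from the L and M equations removes the quadratic terms:
-220.8 x − 201.4 y = -2366.66
83.0 x + 196.4 y = 4712.21
Solving the 2×2 system: x ≈ -18.2, y ≈ 31.7 km.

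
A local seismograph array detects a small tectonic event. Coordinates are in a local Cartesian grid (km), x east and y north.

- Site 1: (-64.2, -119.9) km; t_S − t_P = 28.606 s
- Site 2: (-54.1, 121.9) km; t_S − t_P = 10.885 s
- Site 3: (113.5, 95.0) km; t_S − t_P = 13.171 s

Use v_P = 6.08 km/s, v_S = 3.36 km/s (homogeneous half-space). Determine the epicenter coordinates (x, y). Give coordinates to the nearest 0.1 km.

Distance from S−P lag: d = Δt · v_P v_S / (v_P − v_S) = Δt · (6.08·3.36)/(6.08−3.36) ≈ 7.5106·Δt.
So d_Site 1 = 214.85, d_Site 2 = 81.75, d_Site 3 = 98.92 km.
Circle about each station: (x + 64.2)² + (y + 119.9)² = 214.85²; (x + 54.1)² + (y − 121.9)² = 81.75²; (x − 113.5)² + (y − 95.0)² = 98.92².
Subtracting the Site 1 equation from the Site 2 and Site 3 equations removes the quadratic terms:
20.2 x + 483.6 y = 38766.23
355.4 x + 429.8 y = 39784.96
Solving the 2×2 system: x ≈ 15.8, y ≈ 79.5 km.

(15.8, 79.5)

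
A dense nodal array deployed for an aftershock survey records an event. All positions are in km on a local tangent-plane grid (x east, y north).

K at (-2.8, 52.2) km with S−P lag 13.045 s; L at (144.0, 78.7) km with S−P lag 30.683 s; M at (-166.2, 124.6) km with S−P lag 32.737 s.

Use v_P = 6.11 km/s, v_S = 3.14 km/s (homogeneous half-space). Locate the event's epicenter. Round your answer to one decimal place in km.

-21.8 km east, -29.9 km north

Distance from S−P lag: d = Δt · v_P v_S / (v_P − v_S) = Δt · (6.11·3.14)/(6.11−3.14) ≈ 6.4597·Δt.
So d_K = 84.27, d_L = 198.20, d_M = 211.47 km.
Circle about each station: (x + 2.8)² + (y − 52.2)² = 84.27²; (x − 144.0)² + (y − 78.7)² = 198.20²; (x + 166.2)² + (y − 124.6)² = 211.47².
Subtracting the K equation from the L and M equations removes the quadratic terms:
293.6 x + 53.0 y = -7984.80
-326.8 x + 144.8 y = 2796.79
Solving the 2×2 system: x ≈ -21.8, y ≈ -29.9 km.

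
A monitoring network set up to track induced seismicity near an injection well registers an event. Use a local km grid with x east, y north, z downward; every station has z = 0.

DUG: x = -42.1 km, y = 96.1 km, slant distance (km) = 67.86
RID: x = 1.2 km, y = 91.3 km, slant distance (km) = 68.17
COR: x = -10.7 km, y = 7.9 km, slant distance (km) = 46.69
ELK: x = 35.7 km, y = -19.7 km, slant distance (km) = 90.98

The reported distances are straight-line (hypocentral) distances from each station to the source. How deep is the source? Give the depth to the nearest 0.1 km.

Each station gives a sphere (x−x_i)² + (y−y_i)² + z² = d_i² (stations at z=0).
Subtracting the DUG sphere from RID and COR: z² cancels, leaving linear equations in x and y:
86.6 x − 9.6 y = -2712.66
62.8 x − 176.4 y = -8405.70
Solving: x ≈ -27.112, y ≈ 37.999 km (keep extra digits for the depth step; rounded: -27.1, 38.0).
Then from the DUG sphere: z² = 67.86² − (x + 42.1)² − (y − 96.1)² with x = -27.112, y = 37.999, so z ≈ 31.696 ≈ 31.7 km.

depth ≈ 31.7 km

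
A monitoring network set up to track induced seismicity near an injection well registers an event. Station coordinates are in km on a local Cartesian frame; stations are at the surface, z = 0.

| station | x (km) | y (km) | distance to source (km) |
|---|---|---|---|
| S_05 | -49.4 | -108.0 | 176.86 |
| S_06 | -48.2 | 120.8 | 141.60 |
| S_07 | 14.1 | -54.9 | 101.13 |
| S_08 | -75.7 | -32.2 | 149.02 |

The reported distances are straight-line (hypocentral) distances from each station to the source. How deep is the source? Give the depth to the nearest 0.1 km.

z ≈ 36.2 km

Each station gives a sphere (x−x_i)² + (y−y_i)² + z² = d_i² (stations at z=0).
Subtracting the S_05 sphere from S_06 and S_07: z² cancels, leaving linear equations in x and y:
2.4 x + 457.6 y = 14040.42
127.0 x + 106.2 y = 10160.64
Solving: x ≈ 54.587, y ≈ 30.396 km (keep extra digits for the depth step; rounded: 54.6, 30.4).
Then from the S_05 sphere: z² = 176.86² − (x + 49.4)² − (y + 108.0)² with x = 54.587, y = 30.396, so z ≈ 36.231 ≈ 36.2 km.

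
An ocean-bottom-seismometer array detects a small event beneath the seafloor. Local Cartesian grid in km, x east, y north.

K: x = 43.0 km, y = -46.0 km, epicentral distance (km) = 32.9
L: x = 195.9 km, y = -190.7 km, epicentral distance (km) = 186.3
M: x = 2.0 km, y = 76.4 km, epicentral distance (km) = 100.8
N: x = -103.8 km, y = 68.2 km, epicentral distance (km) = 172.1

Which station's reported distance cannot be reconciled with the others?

Solve using three stations at a time. Using K, M, N (subtract circle equations pairwise → linear system) gives (x, y) ≈ (47.7, -13.4).
Distances from that point to each station vs reported:
  K: calculated 32.9 vs reported 32.9 → residual 0.0 km
  L: calculated 231.0 vs reported 186.3 → residual 44.7 km
  M: calculated 100.8 vs reported 100.8 → residual 0.0 km
  N: calculated 172.1 vs reported 172.1 → residual 0.0 km
K, M, N are mutually consistent (residuals ≈ 0); L is off by 44.7 km.

L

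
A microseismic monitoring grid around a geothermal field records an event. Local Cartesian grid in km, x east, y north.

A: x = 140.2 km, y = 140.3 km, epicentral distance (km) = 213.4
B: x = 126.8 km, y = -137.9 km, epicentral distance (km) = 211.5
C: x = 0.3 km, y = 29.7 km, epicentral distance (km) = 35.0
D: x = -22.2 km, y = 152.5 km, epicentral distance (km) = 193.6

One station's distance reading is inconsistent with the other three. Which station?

D

Solve using three stations at a time. Using A, B, C (subtract circle equations pairwise → linear system) gives (x, y) ≈ (-26.8, 7.5).
Distances from that point to each station vs reported:
  A: calculated 213.4 vs reported 213.4 → residual 0.0 km
  B: calculated 211.5 vs reported 211.5 → residual 0.0 km
  C: calculated 35.1 vs reported 35.0 → residual 0.1 km
  D: calculated 145.1 vs reported 193.6 → residual 48.5 km
A, B, C are mutually consistent (residuals ≈ 0); D is off by 48.5 km.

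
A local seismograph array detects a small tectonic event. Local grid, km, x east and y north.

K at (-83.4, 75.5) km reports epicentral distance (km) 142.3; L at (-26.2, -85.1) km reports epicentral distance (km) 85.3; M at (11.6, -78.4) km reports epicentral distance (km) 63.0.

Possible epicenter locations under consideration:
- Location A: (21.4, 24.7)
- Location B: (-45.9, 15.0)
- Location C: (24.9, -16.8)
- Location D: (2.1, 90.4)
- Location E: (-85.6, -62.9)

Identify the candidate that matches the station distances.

Location C

For each candidate, compare |candidate − station| to the reported distance:
Location A: residuals K 25.8, L 34.4, M 40.6 → max 40.6 km
Location B: residuals K 71.1, L 16.7, M 46.7 → max 71.1 km
Location C: residuals K 0.0, L 0.0, M 0.0 → max 0.0 km
Location D: residuals K 55.5, L 92.5, M 106.1 → max 106.1 km
Location E: residuals K 3.9, L 21.9, M 35.4 → max 35.4 km
Only Location C has all residuals ≈ 0.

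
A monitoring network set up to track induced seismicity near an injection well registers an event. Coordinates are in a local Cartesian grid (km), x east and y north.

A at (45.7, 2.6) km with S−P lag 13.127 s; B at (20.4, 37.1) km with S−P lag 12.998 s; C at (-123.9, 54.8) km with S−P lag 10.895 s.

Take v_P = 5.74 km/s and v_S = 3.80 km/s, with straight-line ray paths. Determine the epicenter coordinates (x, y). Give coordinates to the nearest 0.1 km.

Distance from S−P lag: d = Δt · v_P v_S / (v_P − v_S) = Δt · (5.74·3.80)/(5.74−3.80) ≈ 11.2433·Δt.
So d_A = 147.59, d_B = 146.14, d_C = 122.50 km.
Circle about each station: (x − 45.7)² + (y − 2.6)² = 147.59²; (x − 20.4)² + (y − 37.1)² = 146.14²; (x + 123.9)² + (y − 54.8)² = 122.50².
Subtracting the A equation from the B and C equations removes the quadratic terms:
-50.6 x + 69.0 y = 123.23
-339.2 x + 104.4 y = 23035.56
Solving the 2×2 system: x ≈ -87.0, y ≈ -62.0 km.

-87.0 km east, -62.0 km north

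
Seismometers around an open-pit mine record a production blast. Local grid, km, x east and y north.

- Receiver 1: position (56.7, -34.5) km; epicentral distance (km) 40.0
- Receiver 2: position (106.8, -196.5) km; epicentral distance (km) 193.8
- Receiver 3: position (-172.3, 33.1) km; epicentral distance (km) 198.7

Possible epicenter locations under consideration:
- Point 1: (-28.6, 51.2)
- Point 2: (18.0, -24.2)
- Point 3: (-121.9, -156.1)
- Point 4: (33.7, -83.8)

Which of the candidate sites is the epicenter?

Point 2

For each candidate, compare |candidate − station| to the reported distance:
Point 1: residuals Receiver 1 80.9, Receiver 2 88.5, Receiver 3 53.9 → max 88.5 km
Point 2: residuals Receiver 1 0.0, Receiver 2 0.0, Receiver 3 0.0 → max 0.0 km
Point 3: residuals Receiver 1 176.1, Receiver 2 38.4, Receiver 3 2.9 → max 176.1 km
Point 4: residuals Receiver 1 14.4, Receiver 2 59.5, Receiver 3 38.2 → max 59.5 km
Only Point 2 has all residuals ≈ 0.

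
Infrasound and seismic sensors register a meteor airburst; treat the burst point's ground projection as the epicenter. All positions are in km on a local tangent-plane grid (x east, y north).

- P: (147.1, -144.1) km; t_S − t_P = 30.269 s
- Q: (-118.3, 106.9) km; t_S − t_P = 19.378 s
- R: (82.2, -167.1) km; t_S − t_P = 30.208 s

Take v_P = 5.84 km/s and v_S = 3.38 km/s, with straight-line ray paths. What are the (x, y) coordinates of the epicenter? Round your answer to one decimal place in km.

Distance from S−P lag: d = Δt · v_P v_S / (v_P − v_S) = Δt · (5.84·3.38)/(5.84−3.38) ≈ 8.0241·Δt.
So d_P = 242.88, d_Q = 155.49, d_R = 242.39 km.
Circle about each station: (x − 147.1)² + (y + 144.1)² = 242.88²; (x + 118.3)² + (y − 106.9)² = 155.49²; (x − 82.2)² + (y + 167.1)² = 242.39².
Subtracting the P equation from the Q and R equations removes the quadratic terms:
-530.8 x + 502.0 y = 17832.83
-129.8 x − 46.0 y = -7486.19
Solving the 2×2 system: x ≈ 32.8, y ≈ 70.2 km.

(32.8, 70.2)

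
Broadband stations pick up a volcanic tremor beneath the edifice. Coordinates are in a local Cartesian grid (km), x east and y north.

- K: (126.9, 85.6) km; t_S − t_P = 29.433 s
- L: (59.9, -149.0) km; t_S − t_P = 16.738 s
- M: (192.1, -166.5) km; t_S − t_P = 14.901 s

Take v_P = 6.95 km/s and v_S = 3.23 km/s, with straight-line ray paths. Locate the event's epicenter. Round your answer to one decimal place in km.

Distance from S−P lag: d = Δt · v_P v_S / (v_P − v_S) = Δt · (6.95·3.23)/(6.95−3.23) ≈ 6.0345·Δt.
So d_K = 177.61, d_L = 101.01, d_M = 89.92 km.
Circle about each station: (x − 126.9)² + (y − 85.6)² = 177.61²; (x − 59.9)² + (y + 149.0)² = 101.01²; (x − 192.1)² + (y + 166.5)² = 89.92².
Subtracting pairs of circle equations eliminates x²+y² and gives linear equations (the radical axes):
-134.0 x − 469.2 y = 23700.33
130.4 x − 504.2 y = 64653.40
Solving the 2×2 system: x ≈ 142.8, y ≈ -91.3 km.

x ≈ 142.8 km, y ≈ -91.3 km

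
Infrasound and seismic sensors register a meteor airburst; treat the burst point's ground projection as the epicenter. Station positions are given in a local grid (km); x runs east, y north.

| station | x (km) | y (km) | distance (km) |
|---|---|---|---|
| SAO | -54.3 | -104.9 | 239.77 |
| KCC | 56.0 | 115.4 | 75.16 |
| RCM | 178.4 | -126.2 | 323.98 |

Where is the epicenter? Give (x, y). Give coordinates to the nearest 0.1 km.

Circle about each station: (x + 54.3)² + (y + 104.9)² = 239.77²; (x − 56.0)² + (y − 115.4)² = 75.16²; (x − 178.4)² + (y + 126.2)² = 323.98².
Subtracting the SAO equation from the KCC and RCM equations removes the quadratic terms:
220.6 x + 440.6 y = 54341.29
465.4 x − 42.6 y = -13672.89
Solving the 2×2 system: x ≈ -17.3, y ≈ 132.0 km.

-17.3 km east, 132.0 km north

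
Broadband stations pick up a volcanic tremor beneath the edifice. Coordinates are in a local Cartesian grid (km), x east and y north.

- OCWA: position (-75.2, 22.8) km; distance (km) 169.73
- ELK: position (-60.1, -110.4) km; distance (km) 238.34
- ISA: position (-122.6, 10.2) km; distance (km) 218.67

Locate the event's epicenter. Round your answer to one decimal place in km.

85.1 km east, 78.6 km north

Circle about each station: (x + 75.2)² + (y − 22.8)² = 169.73²; (x + 60.1)² + (y + 110.4)² = 238.34²; (x + 122.6)² + (y − 10.2)² = 218.67².
Subtracting pairs of circle equations eliminates x²+y² and gives linear equations (the radical axes):
30.2 x − 266.4 y = -18372.39
-94.8 x − 25.2 y = -10048.38
Solving the 2×2 system: x ≈ 85.1, y ≈ 78.6 km.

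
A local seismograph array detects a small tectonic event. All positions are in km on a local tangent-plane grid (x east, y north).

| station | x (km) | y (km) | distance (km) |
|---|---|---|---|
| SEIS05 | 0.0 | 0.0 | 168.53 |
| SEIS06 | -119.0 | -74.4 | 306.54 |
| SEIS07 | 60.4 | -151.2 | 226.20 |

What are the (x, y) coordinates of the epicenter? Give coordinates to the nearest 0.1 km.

Circle about each station: x² + y² = 168.53²; (x + 119.0)² + (y + 74.4)² = 306.54²; (x − 60.4)² + (y + 151.2)² = 226.20².
Subtracting pairs of circle equations eliminates x²+y² and gives linear equations (the radical axes):
-238.0 x − 148.8 y = -45868.05
120.8 x − 302.4 y = 3745.52
Solving the 2×2 system: x ≈ 160.4, y ≈ 51.7 km.
Check against SEIS05 (with the unrounded x, y): √(x²+y²) = 168.53 ≈ 168.53 km. ✓

(160.4, 51.7)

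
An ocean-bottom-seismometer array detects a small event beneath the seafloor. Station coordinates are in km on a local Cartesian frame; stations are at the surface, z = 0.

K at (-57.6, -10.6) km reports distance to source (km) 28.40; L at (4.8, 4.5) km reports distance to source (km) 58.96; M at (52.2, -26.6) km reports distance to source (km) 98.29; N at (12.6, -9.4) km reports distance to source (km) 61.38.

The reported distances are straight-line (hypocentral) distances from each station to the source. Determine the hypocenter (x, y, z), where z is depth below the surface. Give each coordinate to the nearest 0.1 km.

Each station gives a sphere (x−x_i)² + (y−y_i)² + z² = d_i² (stations at z=0).
Subtracting the K sphere from L and M: z² cancels, leaving linear equations in x and y:
124.8 x + 30.2 y = -6056.55
219.6 x − 32.0 y = -8852.08
Solving: x ≈ -43.400, y ≈ -21.202 km (keep extra digits for the depth step; rounded: -43.4, -21.2).
Then from the K sphere: z² = 28.40² − (x + 57.6)² − (y + 10.6)² with x = -43.400, y = -21.202, so z ≈ 22.193 ≈ 22.2 km.
Check against N (with the unrounded solution): distance 61.38 ≈ 61.38 km. ✓

(-43.4, -21.2, 22.2)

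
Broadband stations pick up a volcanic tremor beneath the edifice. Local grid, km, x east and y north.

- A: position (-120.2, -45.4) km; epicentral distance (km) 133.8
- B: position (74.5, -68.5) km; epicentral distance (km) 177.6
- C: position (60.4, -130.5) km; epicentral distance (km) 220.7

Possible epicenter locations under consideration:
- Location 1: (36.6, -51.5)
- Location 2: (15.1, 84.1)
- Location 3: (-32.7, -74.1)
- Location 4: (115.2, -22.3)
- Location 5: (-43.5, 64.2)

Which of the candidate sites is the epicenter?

For each candidate, compare |candidate − station| to the reported distance:
Location 1: residuals A 23.1, B 136.1, C 138.2 → max 138.2 km
Location 2: residuals A 53.5, B 13.8, C 1.4 → max 53.5 km
Location 3: residuals A 41.7, B 70.3, C 111.8 → max 111.8 km
Location 4: residuals A 102.7, B 116.0, C 99.4 → max 116.0 km
Location 5: residuals A 0.0, B 0.0, C 0.0 → max 0.0 km
Only Location 5 has all residuals ≈ 0.

Location 5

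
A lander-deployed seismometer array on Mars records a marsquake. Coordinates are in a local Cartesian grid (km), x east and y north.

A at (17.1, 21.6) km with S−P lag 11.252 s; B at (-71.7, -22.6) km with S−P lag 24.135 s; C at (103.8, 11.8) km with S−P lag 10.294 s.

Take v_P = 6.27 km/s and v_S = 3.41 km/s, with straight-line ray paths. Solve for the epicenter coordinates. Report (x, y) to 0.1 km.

x ≈ 74.6 km, y ≈ 83.0 km

Distance from S−P lag: d = Δt · v_P v_S / (v_P − v_S) = Δt · (6.27·3.41)/(6.27−3.41) ≈ 7.4758·Δt.
So d_A = 84.12, d_B = 180.43, d_C = 76.96 km.
Circle about each station: (x − 17.1)² + (y − 21.6)² = 84.12²; (x + 71.7)² + (y + 22.6)² = 180.43²; (x − 103.8)² + (y − 11.8)² = 76.96².
Subtracting the A equation from the B and C equations removes the quadratic terms:
-177.6 x − 88.4 y = -20586.13
173.4 x − 19.6 y = 11308.04
Solving the 2×2 system: x ≈ 74.6, y ≈ 83.0 km.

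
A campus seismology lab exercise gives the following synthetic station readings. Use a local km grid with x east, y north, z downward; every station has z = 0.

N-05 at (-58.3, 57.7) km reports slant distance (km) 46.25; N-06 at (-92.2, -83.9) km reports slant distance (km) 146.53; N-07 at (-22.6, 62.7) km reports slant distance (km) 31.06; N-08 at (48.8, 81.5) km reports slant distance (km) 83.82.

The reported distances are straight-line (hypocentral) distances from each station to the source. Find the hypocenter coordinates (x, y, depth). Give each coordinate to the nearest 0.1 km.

Each station gives a sphere (x−x_i)² + (y−y_i)² + z² = d_i² (stations at z=0).
Subtracting the N-05 sphere from N-06 and N-07: z² cancels, leaving linear equations in x and y:
-67.8 x − 283.2 y = -10520.11
71.4 x + 10.0 y = -1111.79
Solving: x ≈ -21.495, y ≈ 42.293 km (keep extra digits for the depth step; rounded: -21.5, 42.3).
Then from the N-05 sphere: z² = 46.25² − (x + 58.3)² − (y − 57.7)² with x = -21.495, y = 42.293, so z ≈ 23.390 ≈ 23.4 km.
Check against N-08 (with the unrounded solution): distance 83.82 ≈ 83.82 km. ✓

x ≈ -21.5 km, y ≈ 42.3 km, depth ≈ 23.4 km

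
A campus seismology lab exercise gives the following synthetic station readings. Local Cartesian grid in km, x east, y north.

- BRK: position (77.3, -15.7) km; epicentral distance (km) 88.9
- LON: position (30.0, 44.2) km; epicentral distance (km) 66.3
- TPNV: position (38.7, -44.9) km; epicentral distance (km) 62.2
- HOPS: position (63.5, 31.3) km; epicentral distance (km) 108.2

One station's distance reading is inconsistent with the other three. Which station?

Solve using three stations at a time. Using BRK, LON, TPNV (subtract circle equations pairwise → linear system) gives (x, y) ≈ (-11.3, -7.8).
Distances from that point to each station vs reported:
  BRK: calculated 89.0 vs reported 88.9 → residual 0.1 km
  LON: calculated 66.4 vs reported 66.3 → residual 0.1 km
  TPNV: calculated 62.3 vs reported 62.2 → residual 0.1 km
  HOPS: calculated 84.4 vs reported 108.2 → residual 23.8 km
BRK, LON, TPNV are mutually consistent (residuals ≈ 0); HOPS is off by 23.8 km.

HOPS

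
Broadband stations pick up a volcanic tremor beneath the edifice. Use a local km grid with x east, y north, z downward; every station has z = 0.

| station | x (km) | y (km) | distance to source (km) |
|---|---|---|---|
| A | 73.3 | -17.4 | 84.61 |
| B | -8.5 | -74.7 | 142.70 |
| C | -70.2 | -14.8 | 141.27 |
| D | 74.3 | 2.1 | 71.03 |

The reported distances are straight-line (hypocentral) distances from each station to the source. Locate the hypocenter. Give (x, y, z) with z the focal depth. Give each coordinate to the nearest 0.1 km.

Each station gives a sphere (x−x_i)² + (y−y_i)² + z² = d_i² (stations at z=0).
Subtracting the A sphere from B and C: z² cancels, leaving linear equations in x and y:
-163.6 x − 114.6 y = -13227.75
-287.0 x + 5.2 y = -13326.93
Solving: x ≈ 47.303, y ≈ 47.897 km (keep extra digits for the depth step; rounded: 47.3, 47.9).
Then from the A sphere: z² = 84.61² − (x − 73.3)² − (y + 17.4)² with x = 47.303, y = 47.897, so z ≈ 47.110 ≈ 47.1 km.

x ≈ 47.3 km, y ≈ 47.9 km, depth ≈ 47.1 km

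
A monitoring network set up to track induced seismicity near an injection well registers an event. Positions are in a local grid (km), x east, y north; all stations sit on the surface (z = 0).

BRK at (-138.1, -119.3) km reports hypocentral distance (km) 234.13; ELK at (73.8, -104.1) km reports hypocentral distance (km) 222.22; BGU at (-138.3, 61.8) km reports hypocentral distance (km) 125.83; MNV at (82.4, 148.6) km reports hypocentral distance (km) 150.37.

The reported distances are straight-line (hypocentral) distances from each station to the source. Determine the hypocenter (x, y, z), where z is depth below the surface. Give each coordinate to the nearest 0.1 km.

(-33.0, 79.0, 66.7)

Each station gives a sphere (x−x_i)² + (y−y_i)² + z² = d_i² (stations at z=0).
Subtracting the BRK sphere from ELK and BGU: z² cancels, leaving linear equations in x and y:
423.8 x + 30.4 y = -11585.72
-0.4 x + 362.2 y = 28625.70
Solving: x ≈ -33.004, y ≈ 78.996 km (keep extra digits for the depth step; rounded: -33.0, 79.0).
Then from the BRK sphere: z² = 234.13² − (x + 138.1)² − (y + 119.3)² with x = -33.004, y = 78.996, so z ≈ 66.711 ≈ 66.7 km.
Check against MNV (with the unrounded solution): distance 150.38 ≈ 150.37 km. ✓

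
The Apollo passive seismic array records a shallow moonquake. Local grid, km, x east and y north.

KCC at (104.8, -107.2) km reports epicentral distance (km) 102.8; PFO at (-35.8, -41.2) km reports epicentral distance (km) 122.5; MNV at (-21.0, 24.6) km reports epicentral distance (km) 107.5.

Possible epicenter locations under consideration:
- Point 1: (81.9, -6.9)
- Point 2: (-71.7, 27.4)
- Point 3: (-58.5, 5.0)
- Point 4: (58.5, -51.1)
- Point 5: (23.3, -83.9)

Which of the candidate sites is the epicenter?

For each candidate, compare |candidate − station| to the reported distance:
Point 1: residuals KCC 0.1, PFO 0.1, MNV 0.1 → max 0.1 km
Point 2: residuals KCC 119.2, PFO 45.1, MNV 56.7 → max 119.2 km
Point 3: residuals KCC 95.3, PFO 71.0, MNV 65.2 → max 95.3 km
Point 4: residuals KCC 30.1, PFO 27.7, MNV 2.3 → max 30.1 km
Point 5: residuals KCC 18.0, PFO 49.6, MNV 9.7 → max 49.6 km
Only Point 1 has all residuals ≈ 0.

Point 1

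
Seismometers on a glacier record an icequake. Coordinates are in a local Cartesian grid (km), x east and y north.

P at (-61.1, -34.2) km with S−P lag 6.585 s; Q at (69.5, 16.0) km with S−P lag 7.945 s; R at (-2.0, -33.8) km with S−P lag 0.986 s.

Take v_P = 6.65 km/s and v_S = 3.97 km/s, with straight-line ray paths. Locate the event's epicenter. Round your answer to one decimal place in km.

Distance from S−P lag: d = Δt · v_P v_S / (v_P − v_S) = Δt · (6.65·3.97)/(6.65−3.97) ≈ 9.8509·Δt.
So d_P = 64.87, d_Q = 78.27, d_R = 9.71 km.
Circle about each station: (x + 61.1)² + (y + 34.2)² = 64.87²; (x − 69.5)² + (y − 16.0)² = 78.27²; (x + 2.0)² + (y + 33.8)² = 9.71².
Subtracting pairs of circle equations eliminates x²+y² and gives linear equations (the radical axes):
261.2 x + 100.4 y = -1734.68
118.2 x + 0.8 y = 357.42
Solving the 2×2 system: x ≈ 3.2, y ≈ -25.6 km.

(3.2, -25.6)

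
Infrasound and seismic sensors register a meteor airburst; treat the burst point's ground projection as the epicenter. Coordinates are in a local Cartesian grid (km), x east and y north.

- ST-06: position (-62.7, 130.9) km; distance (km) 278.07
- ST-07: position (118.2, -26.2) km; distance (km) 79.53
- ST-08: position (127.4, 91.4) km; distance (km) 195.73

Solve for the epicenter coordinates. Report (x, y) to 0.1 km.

x ≈ 90.9 km, y ≈ -100.9 km

Circle about each station: (x + 62.7)² + (y − 130.9)² = 278.07²; (x − 118.2)² + (y + 26.2)² = 79.53²; (x − 127.4)² + (y − 91.4)² = 195.73².
Subtracting pairs of circle equations eliminates x²+y² and gives linear equations (the radical axes):
361.8 x − 314.2 y = 64589.48
380.2 x − 79.0 y = 42531.31
Solving the 2×2 system: x ≈ 90.9, y ≈ -100.9 km.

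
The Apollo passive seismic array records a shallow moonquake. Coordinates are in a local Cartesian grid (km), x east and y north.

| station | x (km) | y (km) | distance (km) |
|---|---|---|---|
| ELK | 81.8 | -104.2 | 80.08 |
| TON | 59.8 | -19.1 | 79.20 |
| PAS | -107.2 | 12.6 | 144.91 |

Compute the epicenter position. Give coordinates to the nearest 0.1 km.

Circle about each station: (x − 81.8)² + (y + 104.2)² = 80.08²; (x − 59.8)² + (y + 19.1)² = 79.20²; (x + 107.2)² + (y − 12.6)² = 144.91².
Subtracting pairs of circle equations eliminates x²+y² and gives linear equations (the radical axes):
-44.0 x + 170.2 y = -13467.86
-378.0 x + 233.6 y = -20484.38
Solving the 2×2 system: x ≈ 6.3, y ≈ -77.5 km.
Check against ELK (with the unrounded x, y): √((x − 81.8)²+(y + 104.2)²) = 80.09 ≈ 80.08 km. ✓

6.3 km east, -77.5 km north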